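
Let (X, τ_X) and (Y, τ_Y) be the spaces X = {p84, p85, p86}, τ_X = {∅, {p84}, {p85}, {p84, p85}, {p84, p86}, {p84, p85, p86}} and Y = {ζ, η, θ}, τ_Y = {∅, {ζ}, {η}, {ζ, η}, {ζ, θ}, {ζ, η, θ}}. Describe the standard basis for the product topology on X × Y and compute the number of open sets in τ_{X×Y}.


Basis B = {∅ × ∅, {p84} × {ζ}, {p84} × {η}, {p85} × {ζ}, {p85} × {η}, {p84} × {ζ, η}, {p84} × {ζ, θ}, {p84, p85} × {ζ}, {p84, p86} × {ζ}, {p84, p85} × {η}, {p84, p86} × {η}, {p85} × {ζ, η}, {p85} × {ζ, θ}, {p84} × {ζ, η, θ}, {p84, p85, p86} × {ζ}, {p84, p85, p86} × {η}, {p85} × {ζ, η, θ}, {p84, p85} × {ζ, η}, {p84, p86} × {ζ, η}, {p84, p85} × {ζ, θ}, {p84, p86} × {ζ, θ}, {p84, p85} × {ζ, η, θ}, {p84, p86} × {ζ, η, θ}, {p84, p85, p86} × {ζ, η}, {p84, p85, p86} × {ζ, θ}, {p84, p85, p86} × {ζ, η, θ}}; |τ_{X×Y}| = 108.

Enumerate products U × V with U ∈ τ_X, V ∈ τ_Y (deduplicated):
  ∅ × ∅ = {} (∅)
  {p84} × {ζ} = {(p84,ζ)}
  {p84} × {η} = {(p84,η)}
  {p85} × {ζ} = {(p85,ζ)}
  {p85} × {η} = {(p85,η)}
  {p84} × {ζ, η} = {(p84,ζ), (p84,η)}
  {p84} × {ζ, θ} = {(p84,ζ), (p84,θ)}
  {p84, p85} × {ζ} = {(p84,ζ), (p85,ζ)}
  {p84, p86} × {ζ} = {(p84,ζ), (p86,ζ)}
  {p84, p85} × {η} = {(p84,η), (p85,η)}
  {p84, p86} × {η} = {(p84,η), (p86,η)}
  {p85} × {ζ, η} = {(p85,ζ), (p85,η)}
  {p85} × {ζ, θ} = {(p85,ζ), (p85,θ)}
  {p84} × {ζ, η, θ} = {(p84,ζ), (p84,η), (p84,θ)}
  {p84, p85, p86} × {ζ} = {(p84,ζ), (p85,ζ), (p86,ζ)}
  {p84, p85, p86} × {η} = {(p84,η), (p85,η), (p86,η)}
  {p85} × {ζ, η, θ} = {(p85,ζ), (p85,η), (p85,θ)}
  {p84, p85} × {ζ, η} = {(p84,ζ), (p84,η), (p85,ζ), (p85,η)}
  {p84, p86} × {ζ, η} = {(p84,ζ), (p84,η), (p86,ζ), (p86,η)}
  {p84, p85} × {ζ, θ} = {(p84,ζ), (p84,θ), (p85,ζ), (p85,θ)}
  {p84, p86} × {ζ, θ} = {(p84,ζ), (p84,θ), (p86,ζ), (p86,θ)}
  {p84, p85} × {ζ, η, θ} = {(p84,ζ), (p84,η), (p84,θ), (p85,ζ), (p85,η), (p85,θ)}
  {p84, p86} × {ζ, η, θ} = {(p84,ζ), (p84,η), (p84,θ), (p86,ζ), (p86,η), (p86,θ)}
  {p84, p85, p86} × {ζ, η} = {(p84,ζ), (p84,η), (p85,ζ), (p85,η), (p86,ζ), (p86,η)}
  {p84, p85, p86} × {ζ, θ} = {(p84,ζ), (p84,θ), (p85,ζ), (p85,θ), (p86,ζ), (p86,θ)}
  {p84, p85, p86} × {ζ, η, θ} = {(p84,ζ), (p84,η), (p84,θ), (p85,ζ), (p85,η), (p85,θ), (p86,ζ), (p86,η), (p86,θ)}
These 26 distinct sets form the basis B.
Close under arbitrary unions to get τ_{X×Y}; counting gives |τ_{X×Y}| = 108.


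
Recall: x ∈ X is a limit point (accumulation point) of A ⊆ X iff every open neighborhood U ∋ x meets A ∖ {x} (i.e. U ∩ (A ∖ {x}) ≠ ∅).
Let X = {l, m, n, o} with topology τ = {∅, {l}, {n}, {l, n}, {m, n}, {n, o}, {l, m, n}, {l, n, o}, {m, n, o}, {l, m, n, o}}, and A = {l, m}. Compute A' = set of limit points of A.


A' = ∅

For each x ∈ X, list the open sets U ∈ τ with x ∈ U, then check whether U ∩ (A ∖ {x}) ≠ ∅ for every such U.
  x = l: open {l} ∋ x has {l} ∩ (A ∖ {l}) = ∅, so x is NOT a limit point.
  x = m: open {m, n} ∋ x has {m, n} ∩ (A ∖ {m}) = ∅, so x is NOT a limit point.
  x = n: open {n} ∋ x has {n} ∩ (A ∖ {n}) = ∅, so x is NOT a limit point.
  x = o: open {n, o} ∋ x has {n, o} ∩ (A ∖ {o}) = ∅, so x is NOT a limit point.
Collecting: A' = ∅.


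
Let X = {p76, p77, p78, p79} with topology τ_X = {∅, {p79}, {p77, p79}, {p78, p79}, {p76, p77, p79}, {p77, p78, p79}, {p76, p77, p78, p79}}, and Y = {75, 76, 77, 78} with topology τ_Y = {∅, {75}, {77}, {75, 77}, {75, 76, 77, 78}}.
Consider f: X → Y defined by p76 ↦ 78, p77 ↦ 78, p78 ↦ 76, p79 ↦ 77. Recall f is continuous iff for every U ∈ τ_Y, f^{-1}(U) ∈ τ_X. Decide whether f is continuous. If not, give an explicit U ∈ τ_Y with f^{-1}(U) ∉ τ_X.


f IS continuous.

Compute f^{-1}(U) for each U ∈ τ_Y:
  U = ∅: f^{-1}(U) = ∅ ∈ τ_X ✓.
  U = {75}: f^{-1}(U) = ∅ ∈ τ_X ✓.
  U = {77}: f^{-1}(U) = {p79} ∈ τ_X ✓.
  U = {75, 77}: f^{-1}(U) = {p79} ∈ τ_X ✓.
  U = {75, 76, 77, 78}: f^{-1}(U) = {p76, p77, p78, p79} ∈ τ_X ✓.
Every preimage lies in τ_X, so f IS continuous.


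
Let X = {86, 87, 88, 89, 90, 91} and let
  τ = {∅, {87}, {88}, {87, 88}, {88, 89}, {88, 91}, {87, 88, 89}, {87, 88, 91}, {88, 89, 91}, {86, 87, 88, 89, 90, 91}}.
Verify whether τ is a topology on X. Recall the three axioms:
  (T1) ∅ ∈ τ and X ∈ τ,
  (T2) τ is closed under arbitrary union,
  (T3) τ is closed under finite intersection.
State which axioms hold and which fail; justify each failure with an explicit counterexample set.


τ is NOT a topology on X.

Axiom (T1): ∅ ∈ τ? Yes; X ∈ τ? Yes.
Axiom (T2/T3): check pairwise unions and intersections of members of τ.
Counterexample for (T2): {87} ∪ {88, 89, 91} = {87, 88, 89, 91} ∉ τ. Therefore τ is NOT a topology.


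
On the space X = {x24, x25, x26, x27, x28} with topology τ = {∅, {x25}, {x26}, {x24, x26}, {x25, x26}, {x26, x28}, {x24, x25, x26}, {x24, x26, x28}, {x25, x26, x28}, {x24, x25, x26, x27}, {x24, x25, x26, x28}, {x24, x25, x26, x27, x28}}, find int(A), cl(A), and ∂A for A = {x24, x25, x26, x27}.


int(A) = {x24, x25, x26, x27}, cl(A) = {x24, x25, x26, x27, x28}, ∂A = {x28}.

Closed sets in (X, τ) are complements of opens:
  closed(X, τ) = {∅, {x27}, {x28}, {x24, x27}, {x25, x27}, {x27, x28}, {x24, x25, x27}, {x24, x27, x28}, {x25, x27, x28}, {x24, x25, x27, x28}, {x24, x26, x27, x28}, {x24, x25, x26, x27, x28}}.
int(A) = ⋃ {U ∈ τ : U ⊆ A}. Opens contained in A: ∅, {x25}, {x26}, {x24, x26}, {x25, x26}, {x24, x25, x26}, {x24, x25, x26, x27}.
Taking the union of these: int(A) = {x24, x25, x26, x27}.
cl(A) = ⋂ {C closed : A ⊆ C}. Closed sets containing A: {x24, x25, x26, x27, x28}.
Intersecting these: cl(A) = {x24, x25, x26, x27, x28}.
∂A = cl(A) ∖ int(A) = {x24, x25, x26, x27, x28} ∖ {x24, x25, x26, x27} = {x28}.


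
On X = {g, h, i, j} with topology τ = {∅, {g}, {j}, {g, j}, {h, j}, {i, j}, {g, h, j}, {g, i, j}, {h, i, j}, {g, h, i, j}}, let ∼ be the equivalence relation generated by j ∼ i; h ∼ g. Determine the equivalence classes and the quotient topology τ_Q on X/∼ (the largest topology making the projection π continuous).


X/∼ = {[g=h], [i=j]}; |τ_Q| = 3.

Equivalence classes: [g=h], [i=j].
Quotient map π: X → X/∼ sends g ↦ [g=h], h ↦ [g=h], i ↦ [i=j], j ↦ [i=j].
For each subset V ⊆ X/∼, compute π^{-1}(V) ⊆ X and check whether π^{-1}(V) ∈ τ. V is open in τ_Q iff π^{-1}(V) ∈ τ.
  V = {}: π^{-1}(V) = ∅ ∈ τ ✓.
  V = {[g=h]}: π^{-1}(V) = {g, h} ∉ τ ✗.
  V = {[i=j]}: π^{-1}(V) = {i, j} ∈ τ ✓.
  V = {[g=h], [i=j]}: π^{-1}(V) = {g, h, i, j} ∈ τ ✓.
Open sets in the quotient: τ_Q = {{}, {[i=j]}, {[g=h], [i=j]}} (3 elements).


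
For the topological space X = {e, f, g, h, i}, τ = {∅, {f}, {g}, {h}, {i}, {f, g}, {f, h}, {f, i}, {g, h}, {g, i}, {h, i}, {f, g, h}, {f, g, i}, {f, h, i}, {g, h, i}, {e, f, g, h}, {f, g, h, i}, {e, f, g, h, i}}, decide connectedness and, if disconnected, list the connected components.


(X, τ) is disconnected; components = [{i}, {e, f, g, h}].

Find clopen sets (U ∈ τ with X ∖ U ∈ τ):
  U = ∅, X ∖ U = {e, f, g, h, i} — both open, so U is clopen.
  U = {i}, X ∖ U = {e, f, g, h} — both open, so U is clopen.
  U = {e, f, g, h}, X ∖ U = {i} — both open, so U is clopen.
  U = {e, f, g, h, i}, X ∖ U = ∅ — both open, so U is clopen.
Nontrivial clopen(s) exist: e.g. {i}. So (X, τ) is disconnected.
Compute connected components by grouping points that agree on all clopens:
  component: {i}
  component: {e, f, g, h}


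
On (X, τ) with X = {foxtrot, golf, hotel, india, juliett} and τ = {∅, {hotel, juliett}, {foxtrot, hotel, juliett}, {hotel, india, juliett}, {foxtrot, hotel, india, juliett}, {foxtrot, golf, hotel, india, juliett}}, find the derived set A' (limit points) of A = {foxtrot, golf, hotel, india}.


A' = {foxtrot, golf, india, juliett}

For each x ∈ X, list the open sets U ∈ τ with x ∈ U, then check whether U ∩ (A ∖ {x}) ≠ ∅ for every such U.
  x = foxtrot: opens ∋ x are {foxtrot, hotel, juliett}, {foxtrot, hotel, india, juliett}, {foxtrot, golf, hotel, india, juliett}; each meets A ∖ {foxtrot}, so x IS a limit point.
  x = golf: opens ∋ x are {foxtrot, golf, hotel, india, juliett}; each meets A ∖ {golf}, so x IS a limit point.
  x = hotel: open {hotel, juliett} ∋ x has {hotel, juliett} ∩ (A ∖ {hotel}) = ∅, so x is NOT a limit point.
  x = india: opens ∋ x are {hotel, india, juliett}, {foxtrot, hotel, india, juliett}, {foxtrot, golf, hotel, india, juliett}; each meets A ∖ {india}, so x IS a limit point.
  x = juliett: opens ∋ x are {hotel, juliett}, {foxtrot, hotel, juliett}, {hotel, india, juliett}, {foxtrot, hotel, india, juliett}, {foxtrot, golf, hotel, india, juliett}; each meets A ∖ {juliett}, so x IS a limit point.
Collecting: A' = {foxtrot, golf, india, juliett}.


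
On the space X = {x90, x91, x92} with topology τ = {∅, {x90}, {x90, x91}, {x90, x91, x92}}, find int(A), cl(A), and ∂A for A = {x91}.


int(A) = ∅, cl(A) = {x91, x92}, ∂A = {x91, x92}.

Closed sets in (X, τ) are complements of opens:
  closed(X, τ) = {∅, {x92}, {x91, x92}, {x90, x91, x92}}.
int(A) = ⋃ {U ∈ τ : U ⊆ A}. Opens contained in A: ∅.
Taking the union of these: int(A) = ∅.
cl(A) = ⋂ {C closed : A ⊆ C}. Closed sets containing A: {x91, x92}, {x90, x91, x92}.
Intersecting these: cl(A) = {x91, x92}.
∂A = cl(A) ∖ int(A) = {x91, x92} ∖ ∅ = {x91, x92}.


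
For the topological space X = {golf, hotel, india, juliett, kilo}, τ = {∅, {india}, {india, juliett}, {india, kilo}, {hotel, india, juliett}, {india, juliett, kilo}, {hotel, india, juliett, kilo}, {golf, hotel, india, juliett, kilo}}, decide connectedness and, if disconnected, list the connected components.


(X, τ) is connected.

Find clopen sets (U ∈ τ with X ∖ U ∈ τ):
  U = ∅, X ∖ U = {golf, hotel, india, juliett, kilo} — both open, so U is clopen.
  U = {golf, hotel, india, juliett, kilo}, X ∖ U = ∅ — both open, so U is clopen.
Only trivial clopens (∅ and X) exist, so (X, τ) is connected.
Compute connected components by grouping points that agree on all clopens:
  component: {golf, hotel, india, juliett, kilo}


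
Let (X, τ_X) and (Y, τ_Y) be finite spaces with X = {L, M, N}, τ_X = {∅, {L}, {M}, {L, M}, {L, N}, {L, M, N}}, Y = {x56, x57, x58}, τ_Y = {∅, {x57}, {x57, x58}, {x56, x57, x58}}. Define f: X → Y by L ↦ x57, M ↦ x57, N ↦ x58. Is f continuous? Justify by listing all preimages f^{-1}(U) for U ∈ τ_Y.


f IS continuous.

Compute f^{-1}(U) for each U ∈ τ_Y:
  U = ∅: f^{-1}(U) = ∅ ∈ τ_X ✓.
  U = {x57}: f^{-1}(U) = {L, M} ∈ τ_X ✓.
  U = {x57, x58}: f^{-1}(U) = {L, M, N} ∈ τ_X ✓.
  U = {x56, x57, x58}: f^{-1}(U) = {L, M, N} ∈ τ_X ✓.
Every preimage lies in τ_X, so f IS continuous.


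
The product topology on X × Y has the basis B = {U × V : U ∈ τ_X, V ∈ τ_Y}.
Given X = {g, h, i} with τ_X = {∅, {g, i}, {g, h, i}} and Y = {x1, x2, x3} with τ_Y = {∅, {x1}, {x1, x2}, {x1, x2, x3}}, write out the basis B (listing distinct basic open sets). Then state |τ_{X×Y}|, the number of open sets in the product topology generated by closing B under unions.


Basis B = {∅ × ∅, {g, i} × {x1}, {g, h, i} × {x1}, {g, i} × {x1, x2}, {g, i} × {x1, x2, x3}, {g, h, i} × {x1, x2}, {g, h, i} × {x1, x2, x3}}; |τ_{X×Y}| = 10.

Enumerate products U × V with U ∈ τ_X, V ∈ τ_Y (deduplicated):
  ∅ × ∅ = {} (∅)
  {g, i} × {x1} = {(g,x1), (i,x1)}
  {g, h, i} × {x1} = {(g,x1), (h,x1), (i,x1)}
  {g, i} × {x1, x2} = {(g,x1), (g,x2), (i,x1), (i,x2)}
  {g, i} × {x1, x2, x3} = {(g,x1), (g,x2), (g,x3), (i,x1), (i,x2), (i,x3)}
  {g, h, i} × {x1, x2} = {(g,x1), (g,x2), (h,x1), (h,x2), (i,x1), (i,x2)}
  {g, h, i} × {x1, x2, x3} = {(g,x1), (g,x2), (g,x3), (h,x1), (h,x2), (h,x3), (i,x1), (i,x2), (i,x3)}
These 7 distinct sets form the basis B.
Close under arbitrary unions to get τ_{X×Y}; counting gives |τ_{X×Y}| = 10.


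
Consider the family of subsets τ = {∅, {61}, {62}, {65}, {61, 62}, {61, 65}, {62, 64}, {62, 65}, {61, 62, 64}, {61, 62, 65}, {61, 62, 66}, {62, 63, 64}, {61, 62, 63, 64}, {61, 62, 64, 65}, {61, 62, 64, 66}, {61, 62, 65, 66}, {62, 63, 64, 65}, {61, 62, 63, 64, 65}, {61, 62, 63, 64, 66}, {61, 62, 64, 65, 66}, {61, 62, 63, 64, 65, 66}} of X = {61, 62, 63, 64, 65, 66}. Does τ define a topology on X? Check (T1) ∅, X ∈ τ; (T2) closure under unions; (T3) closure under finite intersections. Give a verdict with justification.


τ is NOT a topology on X.

Axiom (T1): ∅ ∈ τ? Yes; X ∈ τ? Yes.
Axiom (T2/T3): check pairwise unions and intersections of members of τ.
Counterexample for (T2): {65} ∪ {62, 64} = {62, 64, 65} ∉ τ. Therefore τ is NOT a topology.


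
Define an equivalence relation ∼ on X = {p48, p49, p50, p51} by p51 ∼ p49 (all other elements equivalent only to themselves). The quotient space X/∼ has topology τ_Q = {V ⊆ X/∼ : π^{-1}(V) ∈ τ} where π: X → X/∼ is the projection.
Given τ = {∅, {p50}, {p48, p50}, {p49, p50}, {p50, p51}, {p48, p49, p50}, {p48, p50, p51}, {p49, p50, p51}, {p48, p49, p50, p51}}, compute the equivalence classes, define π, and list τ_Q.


X/∼ = {[p48], [p49=p51], [p50]}; |τ_Q| = 5.

Equivalence classes: [p48], [p49=p51], [p50].
Quotient map π: X → X/∼ sends p48 ↦ [p48], p49 ↦ [p49=p51], p50 ↦ [p50], p51 ↦ [p49=p51].
For each subset V ⊆ X/∼, compute π^{-1}(V) ⊆ X and check whether π^{-1}(V) ∈ τ. V is open in τ_Q iff π^{-1}(V) ∈ τ.
  V = {}: π^{-1}(V) = ∅ ∈ τ ✓.
  V = {[p48]}: π^{-1}(V) = {p48} ∉ τ ✗.
  V = {[p49=p51]}: π^{-1}(V) = {p49, p51} ∉ τ ✗.
  V = {[p48], [p49=p51]}: π^{-1}(V) = {p48, p49, p51} ∉ τ ✗.
  V = {[p50]}: π^{-1}(V) = {p50} ∈ τ ✓.
  V = {[p48], [p50]}: π^{-1}(V) = {p48, p50} ∈ τ ✓.
  V = {[p49=p51], [p50]}: π^{-1}(V) = {p49, p50, p51} ∈ τ ✓.
  V = {[p48], [p49=p51], [p50]}: π^{-1}(V) = {p48, p49, p50, p51} ∈ τ ✓.
Open sets in the quotient: τ_Q = {{}, {[p50]}, {[p48], [p50]}, {[p49=p51], [p50]}, {[p48], [p49=p51], [p50]}} (5 elements).


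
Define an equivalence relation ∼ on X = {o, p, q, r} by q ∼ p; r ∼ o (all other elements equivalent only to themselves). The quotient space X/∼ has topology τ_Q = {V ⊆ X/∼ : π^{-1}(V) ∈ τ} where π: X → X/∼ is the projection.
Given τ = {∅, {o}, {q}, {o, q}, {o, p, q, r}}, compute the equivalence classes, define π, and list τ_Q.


X/∼ = {[o=r], [p=q]}; |τ_Q| = 2.

Equivalence classes: [o=r], [p=q].
Quotient map π: X → X/∼ sends o ↦ [o=r], p ↦ [p=q], q ↦ [p=q], r ↦ [o=r].
For each subset V ⊆ X/∼, compute π^{-1}(V) ⊆ X and check whether π^{-1}(V) ∈ τ. V is open in τ_Q iff π^{-1}(V) ∈ τ.
  V = {}: π^{-1}(V) = ∅ ∈ τ ✓.
  V = {[o=r]}: π^{-1}(V) = {o, r} ∉ τ ✗.
  V = {[p=q]}: π^{-1}(V) = {p, q} ∉ τ ✗.
  V = {[o=r], [p=q]}: π^{-1}(V) = {o, p, q, r} ∈ τ ✓.
Open sets in the quotient: τ_Q = {{}, {[o=r], [p=q]}} (2 elements).


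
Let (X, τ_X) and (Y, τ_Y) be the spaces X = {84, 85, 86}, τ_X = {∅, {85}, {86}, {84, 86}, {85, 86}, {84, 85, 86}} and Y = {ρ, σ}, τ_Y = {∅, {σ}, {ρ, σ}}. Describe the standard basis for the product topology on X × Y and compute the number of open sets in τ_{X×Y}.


Basis B = {∅ × ∅, {85} × {σ}, {86} × {σ}, {84, 86} × {σ}, {85} × {ρ, σ}, {85, 86} × {σ}, {86} × {ρ, σ}, {84, 85, 86} × {σ}, {84, 86} × {ρ, σ}, {85, 86} × {ρ, σ}, {84, 85, 86} × {ρ, σ}}; |τ_{X×Y}| = 18.

Enumerate products U × V with U ∈ τ_X, V ∈ τ_Y (deduplicated):
  ∅ × ∅ = {} (∅)
  {85} × {σ} = {(85,σ)}
  {86} × {σ} = {(86,σ)}
  {84, 86} × {σ} = {(84,σ), (86,σ)}
  {85} × {ρ, σ} = {(85,ρ), (85,σ)}
  {85, 86} × {σ} = {(85,σ), (86,σ)}
  {86} × {ρ, σ} = {(86,ρ), (86,σ)}
  {84, 85, 86} × {σ} = {(84,σ), (85,σ), (86,σ)}
  {84, 86} × {ρ, σ} = {(84,ρ), (84,σ), (86,ρ), (86,σ)}
  {85, 86} × {ρ, σ} = {(85,ρ), (85,σ), (86,ρ), (86,σ)}
  {84, 85, 86} × {ρ, σ} = {(84,ρ), (84,σ), (85,ρ), (85,σ), (86,ρ), (86,σ)}
These 11 distinct sets form the basis B.
Close under arbitrary unions to get τ_{X×Y}; counting gives |τ_{X×Y}| = 18.


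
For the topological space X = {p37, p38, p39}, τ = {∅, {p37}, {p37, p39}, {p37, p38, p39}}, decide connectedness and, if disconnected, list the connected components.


(X, τ) is connected.

Find clopen sets (U ∈ τ with X ∖ U ∈ τ):
  U = ∅, X ∖ U = {p37, p38, p39} — both open, so U is clopen.
  U = {p37, p38, p39}, X ∖ U = ∅ — both open, so U is clopen.
Only trivial clopens (∅ and X) exist, so (X, τ) is connected.
Compute connected components by grouping points that agree on all clopens:
  component: {p37, p38, p39}


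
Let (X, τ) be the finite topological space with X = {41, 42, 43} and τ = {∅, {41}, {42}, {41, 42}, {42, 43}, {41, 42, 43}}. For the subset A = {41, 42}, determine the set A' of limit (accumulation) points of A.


A' = {43}

For each x ∈ X, list the open sets U ∈ τ with x ∈ U, then check whether U ∩ (A ∖ {x}) ≠ ∅ for every such U.
  x = 41: open {41} ∋ x has {41} ∩ (A ∖ {41}) = ∅, so x is NOT a limit point.
  x = 42: open {42} ∋ x has {42} ∩ (A ∖ {42}) = ∅, so x is NOT a limit point.
  x = 43: opens ∋ x are {42, 43}, {41, 42, 43}; each meets A ∖ {43}, so x IS a limit point.
Collecting: A' = {43}.


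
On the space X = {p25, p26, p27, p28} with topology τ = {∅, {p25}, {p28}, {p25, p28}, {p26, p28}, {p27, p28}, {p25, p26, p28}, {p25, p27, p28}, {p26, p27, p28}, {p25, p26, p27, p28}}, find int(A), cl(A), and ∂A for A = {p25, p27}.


int(A) = {p25}, cl(A) = {p25, p27}, ∂A = {p27}.

Closed sets in (X, τ) are complements of opens:
  closed(X, τ) = {∅, {p25}, {p26}, {p27}, {p25, p26}, {p25, p27}, {p26, p27}, {p25, p26, p27}, {p26, p27, p28}, {p25, p26, p27, p28}}.
int(A) = ⋃ {U ∈ τ : U ⊆ A}. Opens contained in A: ∅, {p25}.
Taking the union of these: int(A) = {p25}.
cl(A) = ⋂ {C closed : A ⊆ C}. Closed sets containing A: {p25, p27}, {p25, p26, p27}, {p25, p26, p27, p28}.
Intersecting these: cl(A) = {p25, p27}.
∂A = cl(A) ∖ int(A) = {p25, p27} ∖ {p25} = {p27}.


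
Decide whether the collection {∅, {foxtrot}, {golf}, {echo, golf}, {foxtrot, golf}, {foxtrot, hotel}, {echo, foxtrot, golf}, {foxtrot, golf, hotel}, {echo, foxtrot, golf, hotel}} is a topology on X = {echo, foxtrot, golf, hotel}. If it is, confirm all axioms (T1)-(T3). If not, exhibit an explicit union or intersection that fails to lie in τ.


τ IS a topology on X.

Axiom (T1): ∅ ∈ τ? Yes; X ∈ τ? Yes.
Axiom (T2/T3): check pairwise unions and intersections of members of τ.
All pairwise intersections and unions checked — each lies in τ. Therefore τ satisfies (T1), (T2), (T3): it IS a topology on X.


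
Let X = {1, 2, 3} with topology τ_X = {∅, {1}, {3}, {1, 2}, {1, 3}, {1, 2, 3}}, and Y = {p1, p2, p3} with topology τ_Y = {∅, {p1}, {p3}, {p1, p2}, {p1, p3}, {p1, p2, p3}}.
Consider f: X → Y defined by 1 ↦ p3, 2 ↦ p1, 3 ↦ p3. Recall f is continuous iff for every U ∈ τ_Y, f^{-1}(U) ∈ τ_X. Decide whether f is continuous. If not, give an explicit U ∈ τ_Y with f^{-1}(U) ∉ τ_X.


f is NOT continuous.

Compute f^{-1}(U) for each U ∈ τ_Y:
  U = ∅: f^{-1}(U) = ∅ ∈ τ_X ✓.
  U = {p1}: f^{-1}(U) = {2} ∉ τ_X ✗.
  U = {p3}: f^{-1}(U) = {1, 3} ∈ τ_X ✓.
  U = {p1, p2}: f^{-1}(U) = {2} ∉ τ_X ✗.
  U = {p1, p3}: f^{-1}(U) = {1, 2, 3} ∈ τ_X ✓.
  U = {p1, p2, p3}: f^{-1}(U) = {1, 2, 3} ∈ τ_X ✓.
Found U = {p1} with f^{-1}(U) = {2} not in τ_X. Therefore f is NOT continuous.


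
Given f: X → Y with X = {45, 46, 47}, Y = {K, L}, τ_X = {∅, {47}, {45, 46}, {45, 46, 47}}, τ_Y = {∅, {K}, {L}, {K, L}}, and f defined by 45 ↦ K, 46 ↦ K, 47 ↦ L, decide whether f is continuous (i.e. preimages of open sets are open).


f IS continuous.

Compute f^{-1}(U) for each U ∈ τ_Y:
  U = ∅: f^{-1}(U) = ∅ ∈ τ_X ✓.
  U = {K}: f^{-1}(U) = {45, 46} ∈ τ_X ✓.
  U = {L}: f^{-1}(U) = {47} ∈ τ_X ✓.
  U = {K, L}: f^{-1}(U) = {45, 46, 47} ∈ τ_X ✓.
Every preimage lies in τ_X, so f IS continuous.


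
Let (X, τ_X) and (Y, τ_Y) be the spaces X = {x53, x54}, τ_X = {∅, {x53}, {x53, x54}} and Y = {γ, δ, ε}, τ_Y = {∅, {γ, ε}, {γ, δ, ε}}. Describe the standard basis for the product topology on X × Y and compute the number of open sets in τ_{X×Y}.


Basis B = {∅ × ∅, {x53} × {γ, ε}, {x53} × {γ, δ, ε}, {x53, x54} × {γ, ε}, {x53, x54} × {γ, δ, ε}}; |τ_{X×Y}| = 6.

Enumerate products U × V with U ∈ τ_X, V ∈ τ_Y (deduplicated):
  ∅ × ∅ = {} (∅)
  {x53} × {γ, ε} = {(x53,γ), (x53,ε)}
  {x53} × {γ, δ, ε} = {(x53,γ), (x53,δ), (x53,ε)}
  {x53, x54} × {γ, ε} = {(x53,γ), (x53,ε), (x54,γ), (x54,ε)}
  {x53, x54} × {γ, δ, ε} = {(x53,γ), (x53,δ), (x53,ε), (x54,γ), (x54,δ), (x54,ε)}
These 5 distinct sets form the basis B.
Close under arbitrary unions to get τ_{X×Y}; counting gives |τ_{X×Y}| = 6.


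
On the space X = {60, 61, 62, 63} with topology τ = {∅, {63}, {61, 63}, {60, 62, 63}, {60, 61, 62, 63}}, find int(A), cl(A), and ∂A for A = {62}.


int(A) = ∅, cl(A) = {60, 62}, ∂A = {60, 62}.

Closed sets in (X, τ) are complements of opens:
  closed(X, τ) = {∅, {61}, {60, 62}, {60, 61, 62}, {60, 61, 62, 63}}.
int(A) = ⋃ {U ∈ τ : U ⊆ A}. Opens contained in A: ∅.
Taking the union of these: int(A) = ∅.
cl(A) = ⋂ {C closed : A ⊆ C}. Closed sets containing A: {60, 62}, {60, 61, 62}, {60, 61, 62, 63}.
Intersecting these: cl(A) = {60, 62}.
∂A = cl(A) ∖ int(A) = {60, 62} ∖ ∅ = {60, 62}.


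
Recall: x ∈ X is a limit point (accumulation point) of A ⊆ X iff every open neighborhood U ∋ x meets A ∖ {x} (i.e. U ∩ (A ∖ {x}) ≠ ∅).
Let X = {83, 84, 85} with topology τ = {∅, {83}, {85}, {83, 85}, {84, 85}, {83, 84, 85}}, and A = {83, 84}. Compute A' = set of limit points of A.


A' = ∅

For each x ∈ X, list the open sets U ∈ τ with x ∈ U, then check whether U ∩ (A ∖ {x}) ≠ ∅ for every such U.
  x = 83: open {83} ∋ x has {83} ∩ (A ∖ {83}) = ∅, so x is NOT a limit point.
  x = 84: open {84, 85} ∋ x has {84, 85} ∩ (A ∖ {84}) = ∅, so x is NOT a limit point.
  x = 85: open {85} ∋ x has {85} ∩ (A ∖ {85}) = ∅, so x is NOT a limit point.
Collecting: A' = ∅.


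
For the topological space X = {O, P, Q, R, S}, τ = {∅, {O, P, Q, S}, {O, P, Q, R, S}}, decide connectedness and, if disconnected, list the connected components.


(X, τ) is connected.

Find clopen sets (U ∈ τ with X ∖ U ∈ τ):
  U = ∅, X ∖ U = {O, P, Q, R, S} — both open, so U is clopen.
  U = {O, P, Q, R, S}, X ∖ U = ∅ — both open, so U is clopen.
Only trivial clopens (∅ and X) exist, so (X, τ) is connected.
Compute connected components by grouping points that agree on all clopens:
  component: {O, P, Q, R, S}


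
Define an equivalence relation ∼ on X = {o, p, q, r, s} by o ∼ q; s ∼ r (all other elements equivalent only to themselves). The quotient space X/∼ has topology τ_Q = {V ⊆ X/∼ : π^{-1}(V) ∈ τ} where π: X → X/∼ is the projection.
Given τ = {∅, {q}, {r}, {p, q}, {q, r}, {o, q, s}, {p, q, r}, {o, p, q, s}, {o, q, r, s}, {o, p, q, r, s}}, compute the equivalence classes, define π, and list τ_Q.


X/∼ = {[o=q], [p], [r=s]}; |τ_Q| = 3.

Equivalence classes: [o=q], [p], [r=s].
Quotient map π: X → X/∼ sends o ↦ [o=q], p ↦ [p], q ↦ [o=q], r ↦ [r=s], s ↦ [r=s].
For each subset V ⊆ X/∼, compute π^{-1}(V) ⊆ X and check whether π^{-1}(V) ∈ τ. V is open in τ_Q iff π^{-1}(V) ∈ τ.
  V = {}: π^{-1}(V) = ∅ ∈ τ ✓.
  V = {[o=q]}: π^{-1}(V) = {o, q} ∉ τ ✗.
  V = {[p]}: π^{-1}(V) = {p} ∉ τ ✗.
  V = {[o=q], [p]}: π^{-1}(V) = {o, p, q} ∉ τ ✗.
  V = {[r=s]}: π^{-1}(V) = {r, s} ∉ τ ✗.
  V = {[o=q], [r=s]}: π^{-1}(V) = {o, q, r, s} ∈ τ ✓.
  V = {[p], [r=s]}: π^{-1}(V) = {p, r, s} ∉ τ ✗.
  V = {[o=q], [p], [r=s]}: π^{-1}(V) = {o, p, q, r, s} ∈ τ ✓.
Open sets in the quotient: τ_Q = {{}, {[o=q], [r=s]}, {[o=q], [p], [r=s]}} (3 elements).


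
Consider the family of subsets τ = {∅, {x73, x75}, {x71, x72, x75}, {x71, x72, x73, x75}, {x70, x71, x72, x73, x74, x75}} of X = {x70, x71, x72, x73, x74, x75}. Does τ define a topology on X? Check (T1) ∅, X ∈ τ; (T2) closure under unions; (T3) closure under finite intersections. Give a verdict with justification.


τ is NOT a topology on X.

Axiom (T1): ∅ ∈ τ? Yes; X ∈ τ? Yes.
Axiom (T2/T3): check pairwise unions and intersections of members of τ.
Counterexample for (T3): {x73, x75} ∩ {x71, x72, x75} = {x75} ∉ τ. Therefore τ is NOT a topology.


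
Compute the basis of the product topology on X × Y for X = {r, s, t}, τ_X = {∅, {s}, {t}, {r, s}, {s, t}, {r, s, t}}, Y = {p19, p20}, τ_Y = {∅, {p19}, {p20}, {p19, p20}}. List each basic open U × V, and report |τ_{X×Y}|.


Basis B = {∅ × ∅, {s} × {p19}, {s} × {p20}, {t} × {p19}, {t} × {p20}, {r, s} × {p19}, {r, s} × {p20}, {s} × {p19, p20}, {s, t} × {p19}, {s, t} × {p20}, {t} × {p19, p20}, {r, s, t} × {p19}, {r, s, t} × {p20}, {r, s} × {p19, p20}, {s, t} × {p19, p20}, {r, s, t} × {p19, p20}}; |τ_{X×Y}| = 36.

Enumerate products U × V with U ∈ τ_X, V ∈ τ_Y (deduplicated):
  ∅ × ∅ = {} (∅)
  {s} × {p19} = {(s,p19)}
  {s} × {p20} = {(s,p20)}
  {t} × {p19} = {(t,p19)}
  {t} × {p20} = {(t,p20)}
  {r, s} × {p19} = {(r,p19), (s,p19)}
  {r, s} × {p20} = {(r,p20), (s,p20)}
  {s} × {p19, p20} = {(s,p19), (s,p20)}
  {s, t} × {p19} = {(s,p19), (t,p19)}
  {s, t} × {p20} = {(s,p20), (t,p20)}
  {t} × {p19, p20} = {(t,p19), (t,p20)}
  {r, s, t} × {p19} = {(r,p19), (s,p19), (t,p19)}
  {r, s, t} × {p20} = {(r,p20), (s,p20), (t,p20)}
  {r, s} × {p19, p20} = {(r,p19), (r,p20), (s,p19), (s,p20)}
  {s, t} × {p19, p20} = {(s,p19), (s,p20), (t,p19), (t,p20)}
  {r, s, t} × {p19, p20} = {(r,p19), (r,p20), (s,p19), (s,p20), (t,p19), (t,p20)}
These 16 distinct sets form the basis B.
Close under arbitrary unions to get τ_{X×Y}; counting gives |τ_{X×Y}| = 36.


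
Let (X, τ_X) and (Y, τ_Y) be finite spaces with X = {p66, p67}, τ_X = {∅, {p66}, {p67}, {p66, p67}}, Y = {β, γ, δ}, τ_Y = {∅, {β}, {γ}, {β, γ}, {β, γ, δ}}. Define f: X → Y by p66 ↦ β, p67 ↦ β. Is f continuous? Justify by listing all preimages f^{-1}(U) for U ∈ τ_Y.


f IS continuous.

Compute f^{-1}(U) for each U ∈ τ_Y:
  U = ∅: f^{-1}(U) = ∅ ∈ τ_X ✓.
  U = {β}: f^{-1}(U) = {p66, p67} ∈ τ_X ✓.
  U = {γ}: f^{-1}(U) = ∅ ∈ τ_X ✓.
  U = {β, γ}: f^{-1}(U) = {p66, p67} ∈ τ_X ✓.
  U = {β, γ, δ}: f^{-1}(U) = {p66, p67} ∈ τ_X ✓.
Every preimage lies in τ_X, so f IS continuous.


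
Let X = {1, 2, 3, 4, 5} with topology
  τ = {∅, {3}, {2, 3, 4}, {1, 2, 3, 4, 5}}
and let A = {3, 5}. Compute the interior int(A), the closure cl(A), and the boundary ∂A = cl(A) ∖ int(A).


int(A) = {3}, cl(A) = {1, 2, 3, 4, 5}, ∂A = {1, 2, 4, 5}.

Closed sets in (X, τ) are complements of opens:
  closed(X, τ) = {∅, {1, 5}, {1, 2, 4, 5}, {1, 2, 3, 4, 5}}.
int(A) = ⋃ {U ∈ τ : U ⊆ A}. Opens contained in A: ∅, {3}.
Taking the union of these: int(A) = {3}.
cl(A) = ⋂ {C closed : A ⊆ C}. Closed sets containing A: {1, 2, 3, 4, 5}.
Intersecting these: cl(A) = {1, 2, 3, 4, 5}.
∂A = cl(A) ∖ int(A) = {1, 2, 3, 4, 5} ∖ {3} = {1, 2, 4, 5}.


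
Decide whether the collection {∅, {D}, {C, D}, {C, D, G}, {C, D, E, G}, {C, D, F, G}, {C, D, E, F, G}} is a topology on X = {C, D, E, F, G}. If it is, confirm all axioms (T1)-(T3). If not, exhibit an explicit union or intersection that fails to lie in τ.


τ IS a topology on X.

Axiom (T1): ∅ ∈ τ? Yes; X ∈ τ? Yes.
Axiom (T2/T3): check pairwise unions and intersections of members of τ.
All pairwise intersections and unions checked — each lies in τ. Therefore τ satisfies (T1), (T2), (T3): it IS a topology on X.


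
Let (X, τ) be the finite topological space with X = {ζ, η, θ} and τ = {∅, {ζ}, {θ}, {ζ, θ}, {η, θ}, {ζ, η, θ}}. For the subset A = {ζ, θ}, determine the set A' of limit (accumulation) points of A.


A' = {η}

For each x ∈ X, list the open sets U ∈ τ with x ∈ U, then check whether U ∩ (A ∖ {x}) ≠ ∅ for every such U.
  x = ζ: open {ζ} ∋ x has {ζ} ∩ (A ∖ {ζ}) = ∅, so x is NOT a limit point.
  x = η: opens ∋ x are {η, θ}, {ζ, η, θ}; each meets A ∖ {η}, so x IS a limit point.
  x = θ: open {θ} ∋ x has {θ} ∩ (A ∖ {θ}) = ∅, so x is NOT a limit point.
Collecting: A' = {η}.


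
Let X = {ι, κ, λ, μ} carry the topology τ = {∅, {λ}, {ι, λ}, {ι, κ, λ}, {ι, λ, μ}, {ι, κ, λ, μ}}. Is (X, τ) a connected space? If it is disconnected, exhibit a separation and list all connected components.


(X, τ) is connected.

Find clopen sets (U ∈ τ with X ∖ U ∈ τ):
  U = ∅, X ∖ U = {ι, κ, λ, μ} — both open, so U is clopen.
  U = {ι, κ, λ, μ}, X ∖ U = ∅ — both open, so U is clopen.
Only trivial clopens (∅ and X) exist, so (X, τ) is connected.
Compute connected components by grouping points that agree on all clopens:
  component: {ι, κ, λ, μ}


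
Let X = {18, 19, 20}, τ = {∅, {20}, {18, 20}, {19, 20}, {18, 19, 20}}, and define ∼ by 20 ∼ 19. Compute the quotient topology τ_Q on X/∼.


X/∼ = {[18], [19=20]}; |τ_Q| = 3.

Equivalence classes: [18], [19=20].
Quotient map π: X → X/∼ sends 18 ↦ [18], 19 ↦ [19=20], 20 ↦ [19=20].
For each subset V ⊆ X/∼, compute π^{-1}(V) ⊆ X and check whether π^{-1}(V) ∈ τ. V is open in τ_Q iff π^{-1}(V) ∈ τ.
  V = {}: π^{-1}(V) = ∅ ∈ τ ✓.
  V = {[18]}: π^{-1}(V) = {18} ∉ τ ✗.
  V = {[19=20]}: π^{-1}(V) = {19, 20} ∈ τ ✓.
  V = {[18], [19=20]}: π^{-1}(V) = {18, 19, 20} ∈ τ ✓.
Open sets in the quotient: τ_Q = {{}, {[19=20]}, {[18], [19=20]}} (3 elements).


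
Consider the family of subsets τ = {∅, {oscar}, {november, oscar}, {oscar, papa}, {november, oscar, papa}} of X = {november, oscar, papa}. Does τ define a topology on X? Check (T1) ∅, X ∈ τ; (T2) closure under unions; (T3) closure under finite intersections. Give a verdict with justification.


τ IS a topology on X.

Axiom (T1): ∅ ∈ τ? Yes; X ∈ τ? Yes.
Axiom (T2/T3): check pairwise unions and intersections of members of τ.
All pairwise intersections and unions checked — each lies in τ. Therefore τ satisfies (T1), (T2), (T3): it IS a topology on X.


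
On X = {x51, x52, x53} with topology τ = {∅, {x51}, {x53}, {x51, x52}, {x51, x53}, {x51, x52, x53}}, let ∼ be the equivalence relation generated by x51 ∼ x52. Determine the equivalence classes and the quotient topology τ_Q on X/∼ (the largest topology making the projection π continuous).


X/∼ = {[x51=x52], [x53]}; |τ_Q| = 4.

Equivalence classes: [x51=x52], [x53].
Quotient map π: X → X/∼ sends x51 ↦ [x51=x52], x52 ↦ [x51=x52], x53 ↦ [x53].
For each subset V ⊆ X/∼, compute π^{-1}(V) ⊆ X and check whether π^{-1}(V) ∈ τ. V is open in τ_Q iff π^{-1}(V) ∈ τ.
  V = {}: π^{-1}(V) = ∅ ∈ τ ✓.
  V = {[x51=x52]}: π^{-1}(V) = {x51, x52} ∈ τ ✓.
  V = {[x53]}: π^{-1}(V) = {x53} ∈ τ ✓.
  V = {[x51=x52], [x53]}: π^{-1}(V) = {x51, x52, x53} ∈ τ ✓.
Open sets in the quotient: τ_Q = {{}, {[x51=x52]}, {[x53]}, {[x51=x52], [x53]}} (4 elements).


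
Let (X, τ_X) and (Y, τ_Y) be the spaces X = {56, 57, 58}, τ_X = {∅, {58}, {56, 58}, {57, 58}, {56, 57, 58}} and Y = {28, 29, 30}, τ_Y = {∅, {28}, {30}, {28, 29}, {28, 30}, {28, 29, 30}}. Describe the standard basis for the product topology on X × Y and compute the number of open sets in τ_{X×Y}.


Basis B = {∅ × ∅, {58} × {28}, {58} × {30}, {56, 58} × {28}, {56, 58} × {30}, {57, 58} × {28}, {57, 58} × {30}, {58} × {28, 29}, {58} × {28, 30}, {56, 57, 58} × {28}, {56, 57, 58} × {30}, {58} × {28, 29, 30}, {56, 58} × {28, 29}, {56, 58} × {28, 30}, {57, 58} × {28, 29}, {57, 58} × {28, 30}, {56, 58} × {28, 29, 30}, {56, 57, 58} × {28, 29}, {56, 57, 58} × {28, 30}, {57, 58} × {28, 29, 30}, {56, 57, 58} × {28, 29, 30}}; |τ_{X×Y}| = 70.

Enumerate products U × V with U ∈ τ_X, V ∈ τ_Y (deduplicated):
  ∅ × ∅ = {} (∅)
  {58} × {28} = {(58,28)}
  {58} × {30} = {(58,30)}
  {56, 58} × {28} = {(56,28), (58,28)}
  {56, 58} × {30} = {(56,30), (58,30)}
  {57, 58} × {28} = {(57,28), (58,28)}
  {57, 58} × {30} = {(57,30), (58,30)}
  {58} × {28, 29} = {(58,28), (58,29)}
  {58} × {28, 30} = {(58,28), (58,30)}
  {56, 57, 58} × {28} = {(56,28), (57,28), (58,28)}
  {56, 57, 58} × {30} = {(56,30), (57,30), (58,30)}
  {58} × {28, 29, 30} = {(58,28), (58,29), (58,30)}
  {56, 58} × {28, 29} = {(56,28), (56,29), (58,28), (58,29)}
  {56, 58} × {28, 30} = {(56,28), (56,30), (58,28), (58,30)}
  {57, 58} × {28, 29} = {(57,28), (57,29), (58,28), (58,29)}
  {57, 58} × {28, 30} = {(57,28), (57,30), (58,28), (58,30)}
  {56, 58} × {28, 29, 30} = {(56,28), (56,29), (56,30), (58,28), (58,29), (58,30)}
  {56, 57, 58} × {28, 29} = {(56,28), (56,29), (57,28), (57,29), (58,28), (58,29)}
  {56, 57, 58} × {28, 30} = {(56,28), (56,30), (57,28), (57,30), (58,28), (58,30)}
  {57, 58} × {28, 29, 30} = {(57,28), (57,29), (57,30), (58,28), (58,29), (58,30)}
  {56, 57, 58} × {28, 29, 30} = {(56,28), (56,29), (56,30), (57,28), (57,29), (57,30), (58,28), (58,29), (58,30)}
These 21 distinct sets form the basis B.
Close under arbitrary unions to get τ_{X×Y}; counting gives |τ_{X×Y}| = 70.


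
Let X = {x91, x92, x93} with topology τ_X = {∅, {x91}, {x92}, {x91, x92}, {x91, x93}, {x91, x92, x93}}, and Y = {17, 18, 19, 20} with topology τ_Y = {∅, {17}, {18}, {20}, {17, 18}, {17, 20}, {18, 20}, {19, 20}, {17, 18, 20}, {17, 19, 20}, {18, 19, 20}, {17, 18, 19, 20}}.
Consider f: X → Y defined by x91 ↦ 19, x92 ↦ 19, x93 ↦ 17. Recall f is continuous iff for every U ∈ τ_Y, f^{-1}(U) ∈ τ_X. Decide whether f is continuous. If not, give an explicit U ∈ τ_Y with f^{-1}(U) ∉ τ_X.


f is NOT continuous.

Compute f^{-1}(U) for each U ∈ τ_Y:
  U = ∅: f^{-1}(U) = ∅ ∈ τ_X ✓.
  U = {17}: f^{-1}(U) = {x93} ∉ τ_X ✗.
  U = {18}: f^{-1}(U) = ∅ ∈ τ_X ✓.
  U = {20}: f^{-1}(U) = ∅ ∈ τ_X ✓.
  U = {17, 18}: f^{-1}(U) = {x93} ∉ τ_X ✗.
  U = {17, 20}: f^{-1}(U) = {x93} ∉ τ_X ✗.
  U = {18, 20}: f^{-1}(U) = ∅ ∈ τ_X ✓.
  U = {19, 20}: f^{-1}(U) = {x91, x92} ∈ τ_X ✓.
  U = {17, 18, 20}: f^{-1}(U) = {x93} ∉ τ_X ✗.
  U = {17, 19, 20}: f^{-1}(U) = {x91, x92, x93} ∈ τ_X ✓.
  U = {18, 19, 20}: f^{-1}(U) = {x91, x92} ∈ τ_X ✓.
  U = {17, 18, 19, 20}: f^{-1}(U) = {x91, x92, x93} ∈ τ_X ✓.
Found U = {17} with f^{-1}(U) = {x93} not in τ_X. Therefore f is NOT continuous.


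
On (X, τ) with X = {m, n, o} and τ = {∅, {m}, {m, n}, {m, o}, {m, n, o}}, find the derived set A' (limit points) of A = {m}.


A' = {n, o}

For each x ∈ X, list the open sets U ∈ τ with x ∈ U, then check whether U ∩ (A ∖ {x}) ≠ ∅ for every such U.
  x = m: open {m} ∋ x has {m} ∩ (A ∖ {m}) = ∅, so x is NOT a limit point.
  x = n: opens ∋ x are {m, n}, {m, n, o}; each meets A ∖ {n}, so x IS a limit point.
  x = o: opens ∋ x are {m, o}, {m, n, o}; each meets A ∖ {o}, so x IS a limit point.
Collecting: A' = {n, o}.


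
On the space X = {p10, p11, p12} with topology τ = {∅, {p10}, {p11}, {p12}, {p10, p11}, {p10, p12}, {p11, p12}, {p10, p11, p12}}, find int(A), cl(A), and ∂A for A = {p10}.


int(A) = {p10}, cl(A) = {p10}, ∂A = ∅.

Closed sets in (X, τ) are complements of opens:
  closed(X, τ) = {∅, {p10}, {p11}, {p12}, {p10, p11}, {p10, p12}, {p11, p12}, {p10, p11, p12}}.
int(A) = ⋃ {U ∈ τ : U ⊆ A}. Opens contained in A: ∅, {p10}.
Taking the union of these: int(A) = {p10}.
cl(A) = ⋂ {C closed : A ⊆ C}. Closed sets containing A: {p10}, {p10, p11}, {p10, p12}, {p10, p11, p12}.
Intersecting these: cl(A) = {p10}.
∂A = cl(A) ∖ int(A) = {p10} ∖ {p10} = ∅.


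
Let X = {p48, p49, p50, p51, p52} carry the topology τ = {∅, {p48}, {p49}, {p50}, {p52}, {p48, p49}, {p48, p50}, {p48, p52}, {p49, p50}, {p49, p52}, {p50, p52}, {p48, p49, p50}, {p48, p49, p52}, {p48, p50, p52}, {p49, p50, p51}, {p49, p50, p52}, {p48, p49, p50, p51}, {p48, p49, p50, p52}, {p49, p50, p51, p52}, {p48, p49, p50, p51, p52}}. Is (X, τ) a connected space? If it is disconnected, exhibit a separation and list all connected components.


(X, τ) is disconnected; components = [{p48}, {p52}, {p49, p50, p51}].

Find clopen sets (U ∈ τ with X ∖ U ∈ τ):
  U = ∅, X ∖ U = {p48, p49, p50, p51, p52} — both open, so U is clopen.
  U = {p48}, X ∖ U = {p49, p50, p51, p52} — both open, so U is clopen.
  U = {p52}, X ∖ U = {p48, p49, p50, p51} — both open, so U is clopen.
  U = {p48, p52}, X ∖ U = {p49, p50, p51} — both open, so U is clopen.
  U = {p49, p50, p51}, X ∖ U = {p48, p52} — both open, so U is clopen.
  U = {p48, p49, p50, p51}, X ∖ U = {p52} — both open, so U is clopen.
  U = {p49, p50, p51, p52}, X ∖ U = {p48} — both open, so U is clopen.
  U = {p48, p49, p50, p51, p52}, X ∖ U = ∅ — both open, so U is clopen.
Nontrivial clopen(s) exist: e.g. {p52}. So (X, τ) is disconnected.
Compute connected components by grouping points that agree on all clopens:
  component: {p48}
  component: {p52}
  component: {p49, p50, p51}


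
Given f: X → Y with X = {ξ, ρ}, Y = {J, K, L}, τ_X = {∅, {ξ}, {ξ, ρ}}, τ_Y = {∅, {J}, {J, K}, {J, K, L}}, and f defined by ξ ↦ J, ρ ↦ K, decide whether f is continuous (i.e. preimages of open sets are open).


f IS continuous.

Compute f^{-1}(U) for each U ∈ τ_Y:
  U = ∅: f^{-1}(U) = ∅ ∈ τ_X ✓.
  U = {J}: f^{-1}(U) = {ξ} ∈ τ_X ✓.
  U = {J, K}: f^{-1}(U) = {ξ, ρ} ∈ τ_X ✓.
  U = {J, K, L}: f^{-1}(U) = {ξ, ρ} ∈ τ_X ✓.
Every preimage lies in τ_X, so f IS continuous.


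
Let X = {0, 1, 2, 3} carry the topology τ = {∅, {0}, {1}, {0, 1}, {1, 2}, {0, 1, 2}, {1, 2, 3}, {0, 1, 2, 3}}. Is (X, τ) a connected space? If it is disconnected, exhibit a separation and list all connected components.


(X, τ) is disconnected; components = [{0}, {1, 2, 3}].

Find clopen sets (U ∈ τ with X ∖ U ∈ τ):
  U = ∅, X ∖ U = {0, 1, 2, 3} — both open, so U is clopen.
  U = {0}, X ∖ U = {1, 2, 3} — both open, so U is clopen.
  U = {1, 2, 3}, X ∖ U = {0} — both open, so U is clopen.
  U = {0, 1, 2, 3}, X ∖ U = ∅ — both open, so U is clopen.
Nontrivial clopen(s) exist: e.g. {1, 2, 3}. So (X, τ) is disconnected.
Compute connected components by grouping points that agree on all clopens:
  component: {0}
  component: {1, 2, 3}


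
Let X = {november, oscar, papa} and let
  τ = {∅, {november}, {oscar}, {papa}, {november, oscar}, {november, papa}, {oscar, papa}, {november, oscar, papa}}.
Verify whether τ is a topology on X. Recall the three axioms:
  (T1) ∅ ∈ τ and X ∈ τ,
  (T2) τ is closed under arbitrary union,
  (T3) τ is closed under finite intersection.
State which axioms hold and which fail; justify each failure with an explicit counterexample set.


τ IS a topology on X.

Axiom (T1): ∅ ∈ τ? Yes; X ∈ τ? Yes.
Axiom (T2/T3): check pairwise unions and intersections of members of τ.
All pairwise intersections and unions checked — each lies in τ. Therefore τ satisfies (T1), (T2), (T3): it IS a topology on X.


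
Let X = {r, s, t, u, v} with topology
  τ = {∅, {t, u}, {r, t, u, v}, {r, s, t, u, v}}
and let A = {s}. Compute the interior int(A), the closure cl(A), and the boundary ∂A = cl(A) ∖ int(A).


int(A) = ∅, cl(A) = {s}, ∂A = {s}.

Closed sets in (X, τ) are complements of opens:
  closed(X, τ) = {∅, {s}, {r, s, v}, {r, s, t, u, v}}.
int(A) = ⋃ {U ∈ τ : U ⊆ A}. Opens contained in A: ∅.
Taking the union of these: int(A) = ∅.
cl(A) = ⋂ {C closed : A ⊆ C}. Closed sets containing A: {s}, {r, s, v}, {r, s, t, u, v}.
Intersecting these: cl(A) = {s}.
∂A = cl(A) ∖ int(A) = {s} ∖ ∅ = {s}.
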